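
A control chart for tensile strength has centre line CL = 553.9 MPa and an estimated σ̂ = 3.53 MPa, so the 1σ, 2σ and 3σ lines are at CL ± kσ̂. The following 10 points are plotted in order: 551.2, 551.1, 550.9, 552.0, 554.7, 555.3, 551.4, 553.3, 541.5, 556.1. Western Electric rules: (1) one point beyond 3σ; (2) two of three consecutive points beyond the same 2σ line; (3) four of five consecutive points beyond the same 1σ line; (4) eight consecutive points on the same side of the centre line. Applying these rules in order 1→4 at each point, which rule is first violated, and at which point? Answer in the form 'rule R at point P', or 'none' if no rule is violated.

rule 1 at point 9

Zone of each point (C = within 1σ̂, B = 1σ̂–2σ̂, A = 2σ̂–3σ̂, * = beyond 3σ̂; sign = side of CL): 1:-C, 2:-C, 3:-C, 4:-C, 5:+C, 6:+C, 7:-C, 8:-C, 9:-*, 10:+C
Rule 1 (one point beyond the 3σ limits) is satisfied at point 9.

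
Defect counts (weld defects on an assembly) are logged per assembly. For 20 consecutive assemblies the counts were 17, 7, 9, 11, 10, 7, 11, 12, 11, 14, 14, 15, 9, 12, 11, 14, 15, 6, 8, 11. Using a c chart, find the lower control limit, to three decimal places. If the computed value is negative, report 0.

1.160

c̄ = (17 + 7 + 9 + 11 + 10 + 7 + 11 + 12 + 11 + 14 + 14 + 15 + 9 + 12 + 11 + 14 + 15 + 6 + 8 + 11) / 20 = 224 / 20 = 11.2000
LCL = c̄ − 3√c̄ = 11.2000 − 3 × 3.3466 = 1.1601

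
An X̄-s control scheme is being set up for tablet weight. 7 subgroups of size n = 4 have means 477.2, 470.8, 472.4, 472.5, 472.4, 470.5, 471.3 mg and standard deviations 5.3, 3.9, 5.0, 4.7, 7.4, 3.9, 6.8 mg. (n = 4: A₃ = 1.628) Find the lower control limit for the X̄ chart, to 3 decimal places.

X̄̄ = (477.2 + 470.8 + 472.4 + 472.5 + 472.4 + 470.5 + 471.3) / 7 = 472.4429
s̄ = (5.3 + 3.9 + 5.0 + 4.7 + 7.4 + 3.9 + 6.8) / 7 = 5.2857
LCL = X̄̄ − A₃·s̄ = 472.4429 − 1.628 × 5.2857 = 463.8377

463.838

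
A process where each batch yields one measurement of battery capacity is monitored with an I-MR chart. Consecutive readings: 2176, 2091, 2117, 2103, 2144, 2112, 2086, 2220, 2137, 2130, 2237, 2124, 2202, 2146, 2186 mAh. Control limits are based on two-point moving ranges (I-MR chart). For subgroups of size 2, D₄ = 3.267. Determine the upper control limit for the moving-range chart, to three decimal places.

Moving ranges: 85, 26, 14, 41, 32, 26, 134, 83, 7, 107, 113, 78, 56, 40; M̄R̄ = 842.0000 / 14 = 60.1429
UCL_MR = D₄·M̄R̄ = 3.267 × 60.1429 = 196.4867

196.487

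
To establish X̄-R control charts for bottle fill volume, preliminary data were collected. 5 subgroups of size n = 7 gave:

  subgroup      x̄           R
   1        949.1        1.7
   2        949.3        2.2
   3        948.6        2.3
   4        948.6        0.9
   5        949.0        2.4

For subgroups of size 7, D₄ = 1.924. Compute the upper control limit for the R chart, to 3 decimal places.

R̄ = (1.7 + 2.2 + 2.3 + 0.9 + 2.4) / 5 = 9.5000 / 5 = 1.9000
UCL_R = D₄·R̄ = 1.924 × 1.9000 = 3.6556

3.656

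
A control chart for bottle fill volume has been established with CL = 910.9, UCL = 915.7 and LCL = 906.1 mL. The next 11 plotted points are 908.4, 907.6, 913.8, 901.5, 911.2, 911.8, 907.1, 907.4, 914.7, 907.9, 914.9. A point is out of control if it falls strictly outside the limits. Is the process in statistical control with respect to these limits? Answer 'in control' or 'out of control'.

out of control

Compare each point to [906.1, 915.7]: sample 4 = 901.5 < LCL.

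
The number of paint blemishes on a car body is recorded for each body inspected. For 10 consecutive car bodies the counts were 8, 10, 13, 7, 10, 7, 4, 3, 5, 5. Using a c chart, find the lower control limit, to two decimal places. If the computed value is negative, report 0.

0.00

c̄ = (8 + 10 + 13 + 7 + 10 + 7 + 4 + 3 + 5 + 5) / 10 = 72 / 10 = 7.2000
LCL = c̄ − 3√c̄ = 7.2000 − 3 × 2.6833 = -0.8498 → 0 (cannot be negative)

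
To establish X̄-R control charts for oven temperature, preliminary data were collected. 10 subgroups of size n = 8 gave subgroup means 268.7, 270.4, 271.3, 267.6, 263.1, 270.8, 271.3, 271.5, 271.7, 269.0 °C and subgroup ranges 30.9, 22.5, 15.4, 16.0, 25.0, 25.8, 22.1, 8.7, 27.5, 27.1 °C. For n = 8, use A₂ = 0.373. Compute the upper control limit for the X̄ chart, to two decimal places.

X̄̄ = (268.7 + 270.4 + 271.3 + 267.6 + 263.1 + 270.8 + 271.3 + 271.5 + 271.7 + 269.0) / 10 = 2695.4000 / 10 = 269.5400
R̄ = (30.9 + 22.5 + 15.4 + 16.0 + 25.0 + 25.8 + 22.1 + 8.7 + 27.5 + 27.1) / 10 = 221.0000 / 10 = 22.1000
UCL = X̄̄ + A₂·R̄ = 269.5400 + 0.373 × 22.1000 = 277.7833

277.78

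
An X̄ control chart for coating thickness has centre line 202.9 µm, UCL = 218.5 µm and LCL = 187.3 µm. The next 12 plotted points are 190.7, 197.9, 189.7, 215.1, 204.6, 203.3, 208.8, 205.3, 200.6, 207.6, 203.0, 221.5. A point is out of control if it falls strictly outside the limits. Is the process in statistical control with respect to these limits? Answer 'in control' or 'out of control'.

Compare each point to [187.3, 218.5]: sample 12 = 221.5 > UCL.

out of control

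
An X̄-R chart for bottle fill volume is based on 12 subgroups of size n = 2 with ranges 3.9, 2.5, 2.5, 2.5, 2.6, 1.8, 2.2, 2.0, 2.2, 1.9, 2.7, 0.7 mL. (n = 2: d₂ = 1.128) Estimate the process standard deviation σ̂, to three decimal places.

R̄ = (3.9 + 2.5 + 2.5 + 2.5 + 2.6 + 1.8 + 2.2 + 2.0 + 2.2 + 1.9 + 2.7 + 0.7) / 12 = 2.2917
σ̂ = R̄ / d₂ = 2.2917 / 1.128 = 2.0316

2.032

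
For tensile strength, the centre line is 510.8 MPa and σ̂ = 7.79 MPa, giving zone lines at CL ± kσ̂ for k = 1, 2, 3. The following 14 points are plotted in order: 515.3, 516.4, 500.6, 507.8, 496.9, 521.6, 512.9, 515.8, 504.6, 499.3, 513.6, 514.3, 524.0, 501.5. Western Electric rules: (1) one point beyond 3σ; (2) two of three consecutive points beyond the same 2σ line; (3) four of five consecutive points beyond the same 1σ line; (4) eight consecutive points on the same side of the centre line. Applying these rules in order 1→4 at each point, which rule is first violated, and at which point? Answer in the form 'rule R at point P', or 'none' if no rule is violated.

Zone of each point (C = within 1σ̂, B = 1σ̂–2σ̂, A = 2σ̂–3σ̂, * = beyond 3σ̂; sign = side of CL): 1:+C, 2:+C, 3:-B, 4:-C, 5:-B, 6:+B, 7:+C, 8:+C, 9:-C, 10:-B, 11:+C, 12:+C, 13:+B, 14:-B
No rule fires across all 14 points.

none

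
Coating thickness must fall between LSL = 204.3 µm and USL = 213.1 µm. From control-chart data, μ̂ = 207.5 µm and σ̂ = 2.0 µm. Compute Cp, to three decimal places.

0.733

Cp = (USL − LSL) / (6σ̂) = (213.1 − 204.3) / (6 × 2.0) = 8.8000 / 12.0000 = 0.7333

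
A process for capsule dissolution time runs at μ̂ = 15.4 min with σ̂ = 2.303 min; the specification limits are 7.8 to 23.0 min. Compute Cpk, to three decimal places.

Cpu = (USL − μ̂) / (3σ̂) = (23.0 − 15.4) / (3 × 2.303) = 1.1000; Cpl = (μ̂ − LSL) / (3σ̂) = (15.4 − 7.8) / (3 × 2.303) = 1.1000; Cpk = min(Cpu, Cpl) = 1.1000

1.100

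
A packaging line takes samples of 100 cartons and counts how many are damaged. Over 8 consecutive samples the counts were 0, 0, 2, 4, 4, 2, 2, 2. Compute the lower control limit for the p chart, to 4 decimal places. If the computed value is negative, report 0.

p̄ = Σdᵢ / (k·n) = 16 / (8 × 100) = 0.02000
LCL = p̄ − 3·√(p̄(1−p̄)/n) = 0.02000 − 3 × 0.01400 = -0.02200 → 0 (negative, so LCL = 0)

0.0000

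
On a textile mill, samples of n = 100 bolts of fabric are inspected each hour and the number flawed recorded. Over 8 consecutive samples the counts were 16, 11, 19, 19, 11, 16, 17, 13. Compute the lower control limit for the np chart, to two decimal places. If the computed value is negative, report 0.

4.46

p̄ = Σdᵢ / (k·n) = 122 / (8 × 100) = 0.15250
LCL = np̄ − 3·√(np̄(1−p̄)) = 15.2500 − 3 × 3.5950 = 4.4649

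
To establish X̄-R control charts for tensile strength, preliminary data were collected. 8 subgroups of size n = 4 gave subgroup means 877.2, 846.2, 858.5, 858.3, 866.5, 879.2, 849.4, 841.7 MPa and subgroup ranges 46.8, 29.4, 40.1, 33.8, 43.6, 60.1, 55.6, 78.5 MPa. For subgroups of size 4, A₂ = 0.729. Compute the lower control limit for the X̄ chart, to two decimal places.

824.28

X̄̄ = (877.2 + 846.2 + 858.5 + 858.3 + 866.5 + 879.2 + 849.4 + 841.7) / 8 = 6877.0000 / 8 = 859.6250
R̄ = (46.8 + 29.4 + 40.1 + 33.8 + 43.6 + 60.1 + 55.6 + 78.5) / 8 = 387.9000 / 8 = 48.4875
LCL = X̄̄ − A₂·R̄ = 859.6250 − 0.729 × 48.4875 = 824.2776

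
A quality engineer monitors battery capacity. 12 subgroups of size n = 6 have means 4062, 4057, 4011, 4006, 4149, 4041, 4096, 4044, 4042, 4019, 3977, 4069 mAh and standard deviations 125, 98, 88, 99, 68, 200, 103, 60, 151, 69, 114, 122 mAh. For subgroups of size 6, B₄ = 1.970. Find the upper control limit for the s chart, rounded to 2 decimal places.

212.92

s̄ = (125 + 98 + 88 + 99 + 68 + 200 + 103 + 60 + 151 + 69 + 114 + 122) / 12 = 108.0833
UCL_s = B₄·s̄ = 1.970 × 108.0833 = 212.9242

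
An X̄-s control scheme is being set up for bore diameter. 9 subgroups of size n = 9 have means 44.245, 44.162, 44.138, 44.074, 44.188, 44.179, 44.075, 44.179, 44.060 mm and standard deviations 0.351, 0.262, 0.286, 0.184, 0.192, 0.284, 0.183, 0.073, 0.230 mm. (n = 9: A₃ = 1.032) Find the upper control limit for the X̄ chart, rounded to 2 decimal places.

44.38

X̄̄ = (44.245 + 44.162 + 44.138 + 44.074 + 44.188 + 44.179 + 44.075 + 44.179 + 44.060) / 9 = 44.1444
s̄ = (0.351 + 0.262 + 0.286 + 0.184 + 0.192 + 0.284 + 0.183 + 0.073 + 0.230) / 9 = 0.2272
UCL = X̄̄ + A₃·s̄ = 44.1444 + 1.032 × 0.2272 = 44.3789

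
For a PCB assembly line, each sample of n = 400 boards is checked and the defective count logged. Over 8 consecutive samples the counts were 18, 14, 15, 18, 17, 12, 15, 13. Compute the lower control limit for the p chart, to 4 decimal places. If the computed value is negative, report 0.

p̄ = Σdᵢ / (k·n) = 122 / (8 × 400) = 0.03812
LCL = p̄ − 3·√(p̄(1−p̄)/n) = 0.03812 − 3 × 0.00957 = 0.00940

0.0094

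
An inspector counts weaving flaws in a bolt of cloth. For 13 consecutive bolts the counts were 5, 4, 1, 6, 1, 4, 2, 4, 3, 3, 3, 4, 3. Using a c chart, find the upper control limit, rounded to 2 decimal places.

8.76

c̄ = (5 + 4 + 1 + 6 + 1 + 4 + 2 + 4 + 3 + 3 + 3 + 4 + 3) / 13 = 43 / 13 = 3.3077
UCL = c̄ + 3√c̄ = 3.3077 + 3 × √3.3077 = 3.3077 + 3 × 1.8187 = 8.7638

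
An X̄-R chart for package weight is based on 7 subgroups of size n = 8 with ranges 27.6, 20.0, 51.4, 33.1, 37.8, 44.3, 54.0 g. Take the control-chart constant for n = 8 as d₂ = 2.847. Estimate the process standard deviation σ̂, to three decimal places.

R̄ = (27.6 + 20.0 + 51.4 + 33.1 + 37.8 + 44.3 + 54.0) / 7 = 38.3143
σ̂ = R̄ / d₂ = 38.3143 / 2.847 = 13.4578

13.458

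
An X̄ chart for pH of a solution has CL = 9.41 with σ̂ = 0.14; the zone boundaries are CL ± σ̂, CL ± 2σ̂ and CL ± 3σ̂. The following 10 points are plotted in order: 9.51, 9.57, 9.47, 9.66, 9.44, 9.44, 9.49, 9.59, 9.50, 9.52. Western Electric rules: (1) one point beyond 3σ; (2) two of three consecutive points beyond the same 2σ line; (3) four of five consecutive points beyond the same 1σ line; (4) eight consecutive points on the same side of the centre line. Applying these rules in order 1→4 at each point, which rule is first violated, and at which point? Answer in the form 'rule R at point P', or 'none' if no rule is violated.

rule 4 at point 8

Zone of each point (C = within 1σ̂, B = 1σ̂–2σ̂, A = 2σ̂–3σ̂, * = beyond 3σ̂; sign = side of CL): 1:+C, 2:+B, 3:+C, 4:+B, 5:+C, 6:+C, 7:+C, 8:+B, 9:+C, 10:+C
Rule 4 (eight consecutive points on the same side of the centre line) is satisfied at point 8.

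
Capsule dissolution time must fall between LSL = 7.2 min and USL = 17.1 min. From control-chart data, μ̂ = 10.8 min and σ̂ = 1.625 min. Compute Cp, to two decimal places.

Cp = (USL − LSL) / (6σ̂) = (17.1 − 7.2) / (6 × 1.625) = 9.9000 / 9.7500 = 1.0154

1.02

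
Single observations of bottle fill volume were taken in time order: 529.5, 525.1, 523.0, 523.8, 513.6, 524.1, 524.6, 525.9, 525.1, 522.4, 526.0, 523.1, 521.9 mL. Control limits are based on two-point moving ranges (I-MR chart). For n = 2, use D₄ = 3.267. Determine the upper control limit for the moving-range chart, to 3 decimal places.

11.162

Moving ranges: 4.4, 2.1, 0.8, 10.2, 10.5, 0.5, 1.3, 0.8, 2.7, 3.6, 2.9, 1.2; M̄R̄ = 41.0000 / 12 = 3.4167
UCL_MR = D₄·M̄R̄ = 3.267 × 3.4167 = 11.1622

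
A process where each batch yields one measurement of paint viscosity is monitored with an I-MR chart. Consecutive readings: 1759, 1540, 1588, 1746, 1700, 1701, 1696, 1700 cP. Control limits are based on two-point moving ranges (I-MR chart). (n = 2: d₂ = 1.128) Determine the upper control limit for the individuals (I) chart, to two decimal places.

1861.50

X̄ = (1759 + 1540 + 1588 + 1746 + 1700 + 1701 + 1696 + 1700) / 8 = 1678.7500
Moving ranges: 219, 48, 158, 46, 1, 5, 4; M̄R̄ = 481.0000 / 7 = 68.7143
UCL = X̄ + 3·M̄R̄/d₂ = 1678.7500 + 3 × 68.7143 / 1.128 = 1861.5008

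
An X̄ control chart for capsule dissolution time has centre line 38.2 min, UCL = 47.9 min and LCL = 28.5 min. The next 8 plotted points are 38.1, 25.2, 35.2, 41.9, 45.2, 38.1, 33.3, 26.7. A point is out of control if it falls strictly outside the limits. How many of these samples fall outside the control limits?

Compare each point to [28.5, 47.9]: sample 2 = 25.2 < LCL; sample 8 = 26.7 < LCL.

2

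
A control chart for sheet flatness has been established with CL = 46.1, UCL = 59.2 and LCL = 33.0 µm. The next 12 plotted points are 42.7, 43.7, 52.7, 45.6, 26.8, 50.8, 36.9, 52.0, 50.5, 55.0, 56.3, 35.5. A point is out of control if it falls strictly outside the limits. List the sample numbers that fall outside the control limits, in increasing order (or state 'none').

5

Compare each point to [33.0, 59.2]: sample 5 = 26.8 < LCL.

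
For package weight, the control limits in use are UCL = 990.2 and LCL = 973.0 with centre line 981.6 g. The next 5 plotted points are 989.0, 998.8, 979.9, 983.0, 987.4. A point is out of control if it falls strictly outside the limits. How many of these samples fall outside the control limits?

1

Compare each point to [973.0, 990.2]: sample 2 = 998.8 > UCL.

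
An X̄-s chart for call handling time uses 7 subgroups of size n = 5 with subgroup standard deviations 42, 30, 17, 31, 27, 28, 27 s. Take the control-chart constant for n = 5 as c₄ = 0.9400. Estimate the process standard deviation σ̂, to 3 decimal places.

30.699

s̄ = (42 + 30 + 17 + 31 + 27 + 28 + 27) / 7 = 28.8571
σ̂ = s̄ / c₄ = 28.8571 / 0.9400 = 30.6991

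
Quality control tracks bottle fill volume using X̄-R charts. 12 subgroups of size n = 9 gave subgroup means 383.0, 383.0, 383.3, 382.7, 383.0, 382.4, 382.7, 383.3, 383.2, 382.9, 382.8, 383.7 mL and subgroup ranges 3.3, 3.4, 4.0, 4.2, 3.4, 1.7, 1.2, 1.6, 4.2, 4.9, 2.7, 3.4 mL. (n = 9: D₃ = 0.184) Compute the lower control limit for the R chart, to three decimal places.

R̄ = (3.3 + 3.4 + 4.0 + 4.2 + 3.4 + 1.7 + 1.2 + 1.6 + 4.2 + 4.9 + 2.7 + 3.4) / 12 = 38.0000 / 12 = 3.1667
LCL_R = D₃·R̄ = 0.184 × 3.1667 = 0.5827

0.583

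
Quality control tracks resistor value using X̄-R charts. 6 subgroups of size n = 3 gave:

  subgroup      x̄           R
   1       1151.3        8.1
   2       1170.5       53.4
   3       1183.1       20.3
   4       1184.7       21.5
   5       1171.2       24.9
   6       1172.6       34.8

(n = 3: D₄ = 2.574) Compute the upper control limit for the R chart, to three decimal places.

69.927

R̄ = (8.1 + 53.4 + 20.3 + 21.5 + 24.9 + 34.8) / 6 = 163.0000 / 6 = 27.1667
UCL_R = D₄·R̄ = 2.574 × 27.1667 = 69.9270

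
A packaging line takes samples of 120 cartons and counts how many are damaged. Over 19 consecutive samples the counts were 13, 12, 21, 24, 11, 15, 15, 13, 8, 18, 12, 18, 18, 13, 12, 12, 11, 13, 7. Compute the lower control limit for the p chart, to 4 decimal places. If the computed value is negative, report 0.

0.0288

p̄ = Σdᵢ / (k·n) = 266 / (19 × 120) = 0.11667
LCL = p̄ − 3·√(p̄(1−p̄)/n) = 0.11667 − 3 × 0.02931 = 0.02875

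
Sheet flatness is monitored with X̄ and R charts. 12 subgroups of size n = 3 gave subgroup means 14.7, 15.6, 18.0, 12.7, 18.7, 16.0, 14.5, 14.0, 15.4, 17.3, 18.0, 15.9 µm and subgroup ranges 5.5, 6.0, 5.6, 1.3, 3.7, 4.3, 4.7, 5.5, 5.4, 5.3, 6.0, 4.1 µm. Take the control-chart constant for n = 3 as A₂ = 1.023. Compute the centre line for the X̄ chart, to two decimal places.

15.90

X̄̄ = (14.7 + 15.6 + 18.0 + 12.7 + 18.7 + 16.0 + 14.5 + 14.0 + 15.4 + 17.3 + 18.0 + 15.9) / 12 = 190.8000 / 12 = 15.9000
CL = X̄̄ = 15.9000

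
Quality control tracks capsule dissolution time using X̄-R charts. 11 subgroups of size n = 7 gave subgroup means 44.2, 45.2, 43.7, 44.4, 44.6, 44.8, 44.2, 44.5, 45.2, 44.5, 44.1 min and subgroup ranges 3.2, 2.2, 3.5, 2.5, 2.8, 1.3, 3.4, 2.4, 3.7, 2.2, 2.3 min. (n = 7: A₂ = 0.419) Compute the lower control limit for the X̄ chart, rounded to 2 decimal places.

43.37

X̄̄ = (44.2 + 45.2 + 43.7 + 44.4 + 44.6 + 44.8 + 44.2 + 44.5 + 45.2 + 44.5 + 44.1) / 11 = 489.4000 / 11 = 44.4909
R̄ = (3.2 + 2.2 + 3.5 + 2.5 + 2.8 + 1.3 + 3.4 + 2.4 + 3.7 + 2.2 + 2.3) / 11 = 29.5000 / 11 = 2.6818
LCL = X̄̄ − A₂·R̄ = 44.4909 − 0.419 × 2.6818 = 43.3672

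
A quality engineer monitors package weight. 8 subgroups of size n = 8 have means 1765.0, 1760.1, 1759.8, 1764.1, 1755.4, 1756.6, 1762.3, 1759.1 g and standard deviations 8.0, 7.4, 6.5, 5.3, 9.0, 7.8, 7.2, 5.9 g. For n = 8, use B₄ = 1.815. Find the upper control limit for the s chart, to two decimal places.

s̄ = (8.0 + 7.4 + 6.5 + 5.3 + 9.0 + 7.8 + 7.2 + 5.9) / 8 = 7.1375
UCL_s = B₄·s̄ = 1.815 × 7.1375 = 12.9546

12.95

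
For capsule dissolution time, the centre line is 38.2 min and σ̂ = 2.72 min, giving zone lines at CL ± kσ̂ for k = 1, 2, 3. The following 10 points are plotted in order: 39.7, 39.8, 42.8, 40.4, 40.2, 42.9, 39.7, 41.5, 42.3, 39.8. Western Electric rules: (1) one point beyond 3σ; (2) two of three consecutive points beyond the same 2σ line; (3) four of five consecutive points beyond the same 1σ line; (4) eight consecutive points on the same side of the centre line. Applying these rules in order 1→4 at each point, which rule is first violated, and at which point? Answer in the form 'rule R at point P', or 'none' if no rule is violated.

rule 4 at point 8

Zone of each point (C = within 1σ̂, B = 1σ̂–2σ̂, A = 2σ̂–3σ̂, * = beyond 3σ̂; sign = side of CL): 1:+C, 2:+C, 3:+B, 4:+C, 5:+C, 6:+B, 7:+C, 8:+B, 9:+B, 10:+C
Rule 4 (eight consecutive points on the same side of the centre line) is satisfied at point 8.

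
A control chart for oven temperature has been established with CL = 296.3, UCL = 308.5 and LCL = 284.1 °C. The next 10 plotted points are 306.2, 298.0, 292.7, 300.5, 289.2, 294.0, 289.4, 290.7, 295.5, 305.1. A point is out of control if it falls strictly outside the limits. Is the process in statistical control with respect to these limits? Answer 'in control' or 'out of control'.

in control

All 10 points lie within [284.1, 308.5].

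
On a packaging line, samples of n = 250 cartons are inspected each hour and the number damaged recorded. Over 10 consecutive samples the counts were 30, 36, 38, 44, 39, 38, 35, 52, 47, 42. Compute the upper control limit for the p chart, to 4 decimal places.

p̄ = Σdᵢ / (k·n) = 401 / (10 × 250) = 0.16040
UCL = p̄ + 3·√(p̄(1−p̄)/n) = 0.16040 + 3 × √(0.16040×0.83960/250) = 0.16040 + 3 × 0.02321 = 0.23003

0.2300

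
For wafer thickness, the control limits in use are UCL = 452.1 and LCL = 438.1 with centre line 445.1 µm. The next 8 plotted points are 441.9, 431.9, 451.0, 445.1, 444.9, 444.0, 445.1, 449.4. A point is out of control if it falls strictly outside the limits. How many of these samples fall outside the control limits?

Compare each point to [438.1, 452.1]: sample 2 = 431.9 < LCL.

1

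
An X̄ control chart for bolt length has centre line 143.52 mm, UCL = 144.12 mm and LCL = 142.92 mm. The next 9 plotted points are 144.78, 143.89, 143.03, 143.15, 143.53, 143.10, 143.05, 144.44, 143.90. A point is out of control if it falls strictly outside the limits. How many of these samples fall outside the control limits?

2

Compare each point to [142.92, 144.12]: sample 1 = 144.78 > UCL; sample 8 = 144.44 > UCL.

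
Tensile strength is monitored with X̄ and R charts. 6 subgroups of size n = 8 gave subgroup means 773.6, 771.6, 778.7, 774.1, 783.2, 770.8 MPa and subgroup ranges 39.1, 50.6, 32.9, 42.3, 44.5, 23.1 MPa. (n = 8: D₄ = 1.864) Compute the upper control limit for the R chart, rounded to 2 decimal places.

72.23

R̄ = (39.1 + 50.6 + 32.9 + 42.3 + 44.5 + 23.1) / 6 = 232.5000 / 6 = 38.7500
UCL_R = D₄·R̄ = 1.864 × 38.7500 = 72.2300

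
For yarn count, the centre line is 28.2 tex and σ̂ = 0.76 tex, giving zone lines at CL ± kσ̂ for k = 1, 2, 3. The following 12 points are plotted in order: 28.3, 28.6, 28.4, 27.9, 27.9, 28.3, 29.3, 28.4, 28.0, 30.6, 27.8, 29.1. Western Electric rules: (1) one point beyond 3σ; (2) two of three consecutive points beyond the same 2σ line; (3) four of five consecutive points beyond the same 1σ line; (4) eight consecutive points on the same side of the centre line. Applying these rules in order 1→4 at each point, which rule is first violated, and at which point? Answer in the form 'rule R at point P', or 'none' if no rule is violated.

Zone of each point (C = within 1σ̂, B = 1σ̂–2σ̂, A = 2σ̂–3σ̂, * = beyond 3σ̂; sign = side of CL): 1:+C, 2:+C, 3:+C, 4:-C, 5:-C, 6:+C, 7:+B, 8:+C, 9:-C, 10:+*, 11:-C, 12:+B
Rule 1 (one point beyond the 3σ limits) is satisfied at point 10.

rule 1 at point 10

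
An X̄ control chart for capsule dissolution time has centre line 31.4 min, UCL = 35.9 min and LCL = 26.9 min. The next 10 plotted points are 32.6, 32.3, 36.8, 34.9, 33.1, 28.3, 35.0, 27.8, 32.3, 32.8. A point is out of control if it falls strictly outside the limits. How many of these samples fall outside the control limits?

1

Compare each point to [26.9, 35.9]: sample 3 = 36.8 > UCL.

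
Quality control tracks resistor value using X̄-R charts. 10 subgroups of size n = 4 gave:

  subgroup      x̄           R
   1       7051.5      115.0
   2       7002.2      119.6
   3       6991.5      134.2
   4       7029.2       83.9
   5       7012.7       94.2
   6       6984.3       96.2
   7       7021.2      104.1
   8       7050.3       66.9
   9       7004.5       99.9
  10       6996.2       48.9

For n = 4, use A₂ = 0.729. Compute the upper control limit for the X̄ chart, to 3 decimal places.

7084.555

X̄̄ = (7051.5 + 7002.2 + 6991.5 + 7029.2 + 7012.7 + 6984.3 + 7021.2 + 7050.3 + 7004.5 + 6996.2) / 10 = 70143.6000 / 10 = 7014.3600
R̄ = (115.0 + 119.6 + 134.2 + 83.9 + 94.2 + 96.2 + 104.1 + 66.9 + 99.9 + 48.9) / 10 = 962.9000 / 10 = 96.2900
UCL = X̄̄ + A₂·R̄ = 7014.3600 + 0.729 × 96.2900 = 7084.5554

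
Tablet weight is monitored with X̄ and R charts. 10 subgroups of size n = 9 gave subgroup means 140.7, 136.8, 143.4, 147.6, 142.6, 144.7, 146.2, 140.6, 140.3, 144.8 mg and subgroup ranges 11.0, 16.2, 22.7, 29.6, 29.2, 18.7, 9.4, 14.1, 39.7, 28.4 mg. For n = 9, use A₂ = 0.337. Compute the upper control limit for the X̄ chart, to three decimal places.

X̄̄ = (140.7 + 136.8 + 143.4 + 147.6 + 142.6 + 144.7 + 146.2 + 140.6 + 140.3 + 144.8) / 10 = 1427.7000 / 10 = 142.7700
R̄ = (11.0 + 16.2 + 22.7 + 29.6 + 29.2 + 18.7 + 9.4 + 14.1 + 39.7 + 28.4) / 10 = 219.0000 / 10 = 21.9000
UCL = X̄̄ + A₂·R̄ = 142.7700 + 0.337 × 21.9000 = 150.1503

150.150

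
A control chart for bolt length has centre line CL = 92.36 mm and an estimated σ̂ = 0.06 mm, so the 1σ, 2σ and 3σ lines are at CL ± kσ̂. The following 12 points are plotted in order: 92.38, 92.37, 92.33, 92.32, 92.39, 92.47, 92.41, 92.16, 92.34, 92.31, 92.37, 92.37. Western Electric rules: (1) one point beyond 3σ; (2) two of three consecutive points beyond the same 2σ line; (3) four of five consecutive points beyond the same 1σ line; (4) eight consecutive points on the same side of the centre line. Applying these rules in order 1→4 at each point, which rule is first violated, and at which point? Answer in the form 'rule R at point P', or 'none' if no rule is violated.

Zone of each point (C = within 1σ̂, B = 1σ̂–2σ̂, A = 2σ̂–3σ̂, * = beyond 3σ̂; sign = side of CL): 1:+C, 2:+C, 3:-C, 4:-C, 5:+C, 6:+B, 7:+C, 8:-*, 9:-C, 10:-C, 11:+C, 12:+C
Rule 1 (one point beyond the 3σ limits) is satisfied at point 8.

rule 1 at point 8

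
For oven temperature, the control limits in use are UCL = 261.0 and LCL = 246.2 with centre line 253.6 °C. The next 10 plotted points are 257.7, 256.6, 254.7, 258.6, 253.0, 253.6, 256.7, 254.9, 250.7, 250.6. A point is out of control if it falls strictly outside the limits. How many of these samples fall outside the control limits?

0

All 10 points lie within [246.2, 261.0].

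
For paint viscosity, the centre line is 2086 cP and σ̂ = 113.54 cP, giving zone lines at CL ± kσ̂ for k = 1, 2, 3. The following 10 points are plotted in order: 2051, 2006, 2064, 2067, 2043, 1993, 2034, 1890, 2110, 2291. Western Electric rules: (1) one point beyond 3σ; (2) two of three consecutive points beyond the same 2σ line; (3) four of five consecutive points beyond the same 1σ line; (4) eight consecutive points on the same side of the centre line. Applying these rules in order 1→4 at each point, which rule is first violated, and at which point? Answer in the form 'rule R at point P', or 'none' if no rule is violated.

Zone of each point (C = within 1σ̂, B = 1σ̂–2σ̂, A = 2σ̂–3σ̂, * = beyond 3σ̂; sign = side of CL): 1:-C, 2:-C, 3:-C, 4:-C, 5:-C, 6:-C, 7:-C, 8:-B, 9:+C, 10:+B
Rule 4 (eight consecutive points on the same side of the centre line) is satisfied at point 8.

rule 4 at point 8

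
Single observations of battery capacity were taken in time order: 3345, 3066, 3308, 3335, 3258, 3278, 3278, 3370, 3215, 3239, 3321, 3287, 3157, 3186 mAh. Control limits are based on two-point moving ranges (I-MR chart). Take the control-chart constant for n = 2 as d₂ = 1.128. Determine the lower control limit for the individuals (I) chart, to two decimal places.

3016.56

X̄ = (3345 + 3066 + 3308 + 3335 + 3258 + 3278 + 3278 + 3370 + 3215 + 3239 + 3321 + 3287 + 3157 + 3186) / 14 = 3260.2143
Moving ranges: 279, 242, 27, 77, 20, 0, 92, 155, 24, 82, 34, 130, 29; M̄R̄ = 1191.0000 / 13 = 91.6154
LCL = X̄ − 3·M̄R̄/d₂ = 3260.2143 − 3 × 91.6154 / 1.128 = 3016.5563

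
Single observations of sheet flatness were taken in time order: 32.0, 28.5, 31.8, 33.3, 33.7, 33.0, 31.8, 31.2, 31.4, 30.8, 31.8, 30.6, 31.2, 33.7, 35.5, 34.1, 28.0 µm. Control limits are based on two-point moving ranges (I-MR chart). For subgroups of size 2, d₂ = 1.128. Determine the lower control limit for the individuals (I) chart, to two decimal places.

27.48

X̄ = (32.0 + 28.5 + 31.8 + 33.3 + 33.7 + 33.0 + 31.8 + 31.2 + 31.4 + 30.8 + 31.8 + 30.6 + 31.2 + 33.7 + 35.5 + 34.1 + 28.0) / 17 = 31.9059
Moving ranges: 3.5, 3.3, 1.5, 0.4, 0.7, 1.2, 0.6, 0.2, 0.6, 1.0, 1.2, 0.6, 2.5, 1.8, 1.4, 6.1; M̄R̄ = 26.6000 / 16 = 1.6625
LCL = X̄ − 3·M̄R̄/d₂ = 31.9059 − 3 × 1.6625 / 1.128 = 27.4843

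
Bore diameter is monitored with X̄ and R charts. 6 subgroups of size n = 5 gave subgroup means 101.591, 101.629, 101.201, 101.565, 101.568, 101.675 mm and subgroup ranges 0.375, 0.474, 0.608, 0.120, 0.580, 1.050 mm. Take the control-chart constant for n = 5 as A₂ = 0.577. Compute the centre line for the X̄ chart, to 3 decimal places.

101.538

X̄̄ = (101.591 + 101.629 + 101.201 + 101.565 + 101.568 + 101.675) / 6 = 609.2290 / 6 = 101.5382
CL = X̄̄ = 101.5382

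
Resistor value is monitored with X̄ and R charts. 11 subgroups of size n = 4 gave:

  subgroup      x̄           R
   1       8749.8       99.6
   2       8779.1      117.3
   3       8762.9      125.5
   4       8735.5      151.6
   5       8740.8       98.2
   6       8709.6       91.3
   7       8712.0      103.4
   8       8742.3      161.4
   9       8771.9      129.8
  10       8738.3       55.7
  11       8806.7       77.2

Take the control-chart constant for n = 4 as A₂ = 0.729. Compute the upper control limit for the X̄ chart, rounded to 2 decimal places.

8830.16

X̄̄ = (8749.8 + 8779.1 + 8762.9 + 8735.5 + 8740.8 + 8709.6 + 8712.0 + 8742.3 + 8771.9 + 8738.3 + 8806.7) / 11 = 96248.9000 / 11 = 8749.9000
R̄ = (99.6 + 117.3 + 125.5 + 151.6 + 98.2 + 91.3 + 103.4 + 161.4 + 129.8 + 55.7 + 77.2) / 11 = 1211.0000 / 11 = 110.0909
UCL = X̄̄ + A₂·R̄ = 8749.9000 + 0.729 × 110.0909 = 8830.1563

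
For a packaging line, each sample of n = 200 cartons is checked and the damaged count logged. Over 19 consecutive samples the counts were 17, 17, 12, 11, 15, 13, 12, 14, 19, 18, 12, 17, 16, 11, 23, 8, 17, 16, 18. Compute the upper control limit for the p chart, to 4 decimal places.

0.1312

p̄ = Σdᵢ / (k·n) = 286 / (19 × 200) = 0.07526
UCL = p̄ + 3·√(p̄(1−p̄)/n) = 0.07526 + 3 × √(0.07526×0.92474/200) = 0.07526 + 3 × 0.01865 = 0.13123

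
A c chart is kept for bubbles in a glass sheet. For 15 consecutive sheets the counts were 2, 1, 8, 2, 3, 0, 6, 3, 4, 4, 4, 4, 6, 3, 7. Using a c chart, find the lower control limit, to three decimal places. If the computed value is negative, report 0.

0.000

c̄ = (2 + 1 + 8 + 2 + 3 + 0 + 6 + 3 + 4 + 4 + 4 + 4 + 6 + 3 + 7) / 15 = 57 / 15 = 3.8000
LCL = c̄ − 3√c̄ = 3.8000 − 3 × 1.9494 = -2.0481 → 0 (cannot be negative)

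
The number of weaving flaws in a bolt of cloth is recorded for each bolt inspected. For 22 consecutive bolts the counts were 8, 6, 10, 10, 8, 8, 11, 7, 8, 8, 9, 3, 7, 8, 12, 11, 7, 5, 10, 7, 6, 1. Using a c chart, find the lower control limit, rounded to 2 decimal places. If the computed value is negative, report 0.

c̄ = (8 + 6 + 10 + 10 + 8 + 8 + 11 + 7 + 8 + 8 + 9 + 3 + 7 + 8 + 12 + 11 + 7 + 5 + 10 + 7 + 6 + 1) / 22 = 170 / 22 = 7.7273
LCL = c̄ − 3√c̄ = 7.7273 − 3 × 2.7798 = -0.6121 → 0 (cannot be negative)

0.00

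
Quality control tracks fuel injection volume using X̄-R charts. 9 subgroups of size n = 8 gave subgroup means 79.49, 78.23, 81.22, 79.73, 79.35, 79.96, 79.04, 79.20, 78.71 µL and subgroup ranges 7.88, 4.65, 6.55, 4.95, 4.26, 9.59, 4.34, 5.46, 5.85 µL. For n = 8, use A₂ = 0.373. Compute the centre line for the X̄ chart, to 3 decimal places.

X̄̄ = (79.49 + 78.23 + 81.22 + 79.73 + 79.35 + 79.96 + 79.04 + 79.20 + 78.71) / 9 = 714.9300 / 9 = 79.4367
CL = X̄̄ = 79.4367

79.437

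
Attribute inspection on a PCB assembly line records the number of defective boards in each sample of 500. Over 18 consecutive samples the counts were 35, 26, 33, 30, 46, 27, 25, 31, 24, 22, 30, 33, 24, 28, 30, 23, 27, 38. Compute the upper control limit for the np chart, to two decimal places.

p̄ = Σdᵢ / (k·n) = 532 / (18 × 500) = 0.05911
UCL = np̄ + 3·√(np̄(1−p̄)) = 29.5556 + 3 × √(29.5556×0.94089) = 29.5556 + 3 × 5.2734 = 45.3757

45.38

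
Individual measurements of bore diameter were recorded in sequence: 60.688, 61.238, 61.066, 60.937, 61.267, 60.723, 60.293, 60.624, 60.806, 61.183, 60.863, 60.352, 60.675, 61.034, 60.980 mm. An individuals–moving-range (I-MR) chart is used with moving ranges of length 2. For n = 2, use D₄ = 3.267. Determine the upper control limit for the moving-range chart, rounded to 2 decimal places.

1.08

Moving ranges: 0.550, 0.172, 0.129, 0.330, 0.544, 0.430, 0.331, 0.182, 0.377, 0.320, 0.511, 0.323, 0.359, 0.054; M̄R̄ = 4.6120 / 14 = 0.3294
UCL_MR = D₄·M̄R̄ = 3.267 × 0.3294 = 1.0762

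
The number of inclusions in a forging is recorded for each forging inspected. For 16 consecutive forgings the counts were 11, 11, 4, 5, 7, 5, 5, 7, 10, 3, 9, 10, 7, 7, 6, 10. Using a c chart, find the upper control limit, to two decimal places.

c̄ = (11 + 11 + 4 + 5 + 7 + 5 + 5 + 7 + 10 + 3 + 9 + 10 + 7 + 7 + 6 + 10) / 16 = 117 / 16 = 7.3125
UCL = c̄ + 3√c̄ = 7.3125 + 3 × √7.3125 = 7.3125 + 3 × 2.7042 = 15.4250

15.42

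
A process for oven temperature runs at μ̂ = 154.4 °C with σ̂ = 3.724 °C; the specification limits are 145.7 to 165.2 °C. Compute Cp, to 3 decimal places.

0.873

Cp = (USL − LSL) / (6σ̂) = (165.2 − 145.7) / (6 × 3.724) = 19.5000 / 22.3440 = 0.8727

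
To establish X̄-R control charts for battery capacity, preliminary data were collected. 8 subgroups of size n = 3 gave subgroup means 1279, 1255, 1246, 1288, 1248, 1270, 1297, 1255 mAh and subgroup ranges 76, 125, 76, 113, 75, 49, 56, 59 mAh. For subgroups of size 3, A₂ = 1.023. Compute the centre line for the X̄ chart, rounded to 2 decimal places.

1267.25

X̄̄ = (1279 + 1255 + 1246 + 1288 + 1248 + 1270 + 1297 + 1255) / 8 = 10138.0000 / 8 = 1267.2500
CL = X̄̄ = 1267.2500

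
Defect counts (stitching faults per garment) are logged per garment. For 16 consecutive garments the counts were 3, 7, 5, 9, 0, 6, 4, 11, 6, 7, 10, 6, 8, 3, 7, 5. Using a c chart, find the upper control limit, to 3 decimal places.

c̄ = (3 + 7 + 5 + 9 + 0 + 6 + 4 + 11 + 6 + 7 + 10 + 6 + 8 + 3 + 7 + 5) / 16 = 97 / 16 = 6.0625
UCL = c̄ + 3√c̄ = 6.0625 + 3 × √6.0625 = 6.0625 + 3 × 2.4622 = 13.4491

13.449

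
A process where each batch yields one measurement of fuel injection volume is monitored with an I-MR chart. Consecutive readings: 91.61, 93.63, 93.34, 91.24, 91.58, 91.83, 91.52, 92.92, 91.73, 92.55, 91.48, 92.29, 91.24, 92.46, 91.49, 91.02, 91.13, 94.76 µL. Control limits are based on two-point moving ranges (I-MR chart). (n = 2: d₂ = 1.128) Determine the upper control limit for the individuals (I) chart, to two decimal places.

X̄ = (91.61 + 93.63 + 93.34 + 91.24 + 91.58 + 91.83 + 91.52 + 92.92 + 91.73 + 92.55 + 91.48 + 92.29 + 91.24 + 92.46 + 91.49 + 91.02 + 91.13 + 94.76) / 18 = 92.1011
Moving ranges: 2.02, 0.29, 2.10, 0.34, 0.25, 0.31, 1.40, 1.19, 0.82, 1.07, 0.81, 1.05, 1.22, 0.97, 0.47, 0.11, 3.63; M̄R̄ = 18.0500 / 17 = 1.0618
UCL = X̄ + 3·M̄R̄/d₂ = 92.1011 + 3 × 1.0618 / 1.128 = 94.9250

94.92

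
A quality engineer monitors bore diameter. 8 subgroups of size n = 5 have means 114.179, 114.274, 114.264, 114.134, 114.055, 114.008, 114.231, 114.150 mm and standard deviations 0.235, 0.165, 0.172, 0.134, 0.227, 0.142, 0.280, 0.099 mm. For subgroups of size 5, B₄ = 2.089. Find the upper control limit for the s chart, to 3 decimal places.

0.380

s̄ = (0.235 + 0.165 + 0.172 + 0.134 + 0.227 + 0.142 + 0.280 + 0.099) / 8 = 0.1817
UCL_s = B₄·s̄ = 2.089 × 0.1817 = 0.3797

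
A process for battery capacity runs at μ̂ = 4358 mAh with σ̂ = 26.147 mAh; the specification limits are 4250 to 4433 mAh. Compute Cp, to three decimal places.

1.166

Cp = (USL − LSL) / (6σ̂) = (4433 − 4250) / (6 × 26.147) = 183.0000 / 156.8820 = 1.1665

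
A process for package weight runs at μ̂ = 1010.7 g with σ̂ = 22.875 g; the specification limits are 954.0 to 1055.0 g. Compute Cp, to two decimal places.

0.74

Cp = (USL − LSL) / (6σ̂) = (1055.0 − 954.0) / (6 × 22.875) = 101.0000 / 137.2500 = 0.7359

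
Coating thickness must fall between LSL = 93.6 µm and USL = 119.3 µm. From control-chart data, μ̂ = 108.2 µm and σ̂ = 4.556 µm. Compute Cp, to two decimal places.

Cp = (USL − LSL) / (6σ̂) = (119.3 − 93.6) / (6 × 4.556) = 25.7000 / 27.3360 = 0.9402

0.94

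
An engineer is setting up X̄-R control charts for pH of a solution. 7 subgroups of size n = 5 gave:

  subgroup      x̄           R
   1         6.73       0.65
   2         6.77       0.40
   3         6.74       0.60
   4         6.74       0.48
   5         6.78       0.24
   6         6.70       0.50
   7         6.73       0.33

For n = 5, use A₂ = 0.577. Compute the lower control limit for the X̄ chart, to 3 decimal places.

6.478

X̄̄ = (6.73 + 6.77 + 6.74 + 6.74 + 6.78 + 6.70 + 6.73) / 7 = 47.1900 / 7 = 6.7414
R̄ = (0.65 + 0.40 + 0.60 + 0.48 + 0.24 + 0.50 + 0.33) / 7 = 3.2000 / 7 = 0.4571
LCL = X̄̄ − A₂·R̄ = 6.7414 − 0.577 × 0.4571 = 6.4777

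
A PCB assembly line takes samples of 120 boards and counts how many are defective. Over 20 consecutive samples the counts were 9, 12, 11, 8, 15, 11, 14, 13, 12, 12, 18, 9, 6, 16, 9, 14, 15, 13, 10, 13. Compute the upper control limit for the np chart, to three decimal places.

p̄ = Σdᵢ / (k·n) = 240 / (20 × 120) = 0.10000
UCL = np̄ + 3·√(np̄(1−p̄)) = 12.0000 + 3 × √(12.0000×0.90000) = 12.0000 + 3 × 3.2863 = 21.8590

21.859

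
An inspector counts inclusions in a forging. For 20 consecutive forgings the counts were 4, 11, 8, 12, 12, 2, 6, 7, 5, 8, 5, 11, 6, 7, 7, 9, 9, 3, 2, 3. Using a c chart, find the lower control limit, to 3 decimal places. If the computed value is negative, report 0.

c̄ = (4 + 11 + 8 + 12 + 12 + 2 + 6 + 7 + 5 + 8 + 5 + 11 + 6 + 7 + 7 + 9 + 9 + 3 + 2 + 3) / 20 = 137 / 20 = 6.8500
LCL = c̄ − 3√c̄ = 6.8500 − 3 × 2.6173 = -1.0018 → 0 (cannot be negative)

0.000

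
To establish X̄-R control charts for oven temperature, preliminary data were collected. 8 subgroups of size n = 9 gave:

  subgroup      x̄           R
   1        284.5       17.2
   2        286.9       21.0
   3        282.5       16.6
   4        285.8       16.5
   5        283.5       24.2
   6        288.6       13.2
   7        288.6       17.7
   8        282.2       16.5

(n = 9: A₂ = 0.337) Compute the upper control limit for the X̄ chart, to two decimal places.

X̄̄ = (284.5 + 286.9 + 282.5 + 285.8 + 283.5 + 288.6 + 288.6 + 282.2) / 8 = 2282.6000 / 8 = 285.3250
R̄ = (17.2 + 21.0 + 16.6 + 16.5 + 24.2 + 13.2 + 17.7 + 16.5) / 8 = 142.9000 / 8 = 17.8625
UCL = X̄̄ + A₂·R̄ = 285.3250 + 0.337 × 17.8625 = 291.3447

291.34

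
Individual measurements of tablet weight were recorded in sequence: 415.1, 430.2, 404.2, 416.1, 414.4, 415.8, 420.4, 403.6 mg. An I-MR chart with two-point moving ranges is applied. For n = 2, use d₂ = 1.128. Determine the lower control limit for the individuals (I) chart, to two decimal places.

385.53

X̄ = (415.1 + 430.2 + 404.2 + 416.1 + 414.4 + 415.8 + 420.4 + 403.6) / 8 = 414.9750
Moving ranges: 15.1, 26.0, 11.9, 1.7, 1.4, 4.6, 16.8; M̄R̄ = 77.5000 / 7 = 11.0714
LCL = X̄ − 3·M̄R̄/d₂ = 414.9750 − 3 × 11.0714 / 1.128 = 385.5297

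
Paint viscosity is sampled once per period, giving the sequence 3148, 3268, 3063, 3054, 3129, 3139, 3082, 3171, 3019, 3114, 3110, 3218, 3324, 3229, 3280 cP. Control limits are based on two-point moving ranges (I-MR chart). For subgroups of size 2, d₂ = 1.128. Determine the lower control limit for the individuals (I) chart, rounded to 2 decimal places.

X̄ = (3148 + 3268 + 3063 + 3054 + 3129 + 3139 + 3082 + 3171 + 3019 + 3114 + 3110 + 3218 + 3324 + 3229 + 3280) / 15 = 3156.5333
Moving ranges: 120, 205, 9, 75, 10, 57, 89, 152, 95, 4, 108, 106, 95, 51; M̄R̄ = 1176.0000 / 14 = 84.0000
LCL = X̄ − 3·M̄R̄/d₂ = 3156.5333 − 3 × 84.0000 / 1.128 = 2933.1291

2933.13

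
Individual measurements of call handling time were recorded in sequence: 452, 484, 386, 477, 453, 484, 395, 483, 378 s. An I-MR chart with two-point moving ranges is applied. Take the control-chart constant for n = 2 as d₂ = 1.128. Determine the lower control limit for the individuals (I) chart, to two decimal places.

258.05

X̄ = (452 + 484 + 386 + 477 + 453 + 484 + 395 + 483 + 378) / 9 = 443.5556
Moving ranges: 32, 98, 91, 24, 31, 89, 88, 105; M̄R̄ = 558.0000 / 8 = 69.7500
LCL = X̄ − 3·M̄R̄/d₂ = 443.5556 − 3 × 69.7500 / 1.128 = 258.0502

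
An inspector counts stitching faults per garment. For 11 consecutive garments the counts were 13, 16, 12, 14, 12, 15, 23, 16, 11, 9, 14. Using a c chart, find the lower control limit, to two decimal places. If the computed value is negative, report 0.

2.83

c̄ = (13 + 16 + 12 + 14 + 12 + 15 + 23 + 16 + 11 + 9 + 14) / 11 = 155 / 11 = 14.0909
LCL = c̄ − 3√c̄ = 14.0909 − 3 × 3.7538 = 2.8296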